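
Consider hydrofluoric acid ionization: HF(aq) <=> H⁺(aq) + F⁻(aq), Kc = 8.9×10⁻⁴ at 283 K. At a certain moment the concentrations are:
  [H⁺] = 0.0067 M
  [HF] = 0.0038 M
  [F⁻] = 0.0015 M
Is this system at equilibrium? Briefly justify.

no; Q > K, reaction proceeds in reverse

Qc = [H⁺]·[F⁻] / [HF] = (0.0067)·(0.0015) / (0.0038) = 0.0026
Qc = 0.0026 > Kc = 8.9×10⁻⁴: net reverse reaction.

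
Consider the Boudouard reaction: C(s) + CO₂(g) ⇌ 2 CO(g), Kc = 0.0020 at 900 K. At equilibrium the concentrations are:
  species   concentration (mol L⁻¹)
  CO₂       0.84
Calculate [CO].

[CO] = 0.041 mol L⁻¹

(C is a pure solid — omitted from Kc.)
At equilibrium, Kc = [CO]² / [CO₂] = 0.0020.
([CO])² / (0.84) = 0.0020
[CO]² = 0.00168 ⇒ [CO] = 0.041 mol L⁻¹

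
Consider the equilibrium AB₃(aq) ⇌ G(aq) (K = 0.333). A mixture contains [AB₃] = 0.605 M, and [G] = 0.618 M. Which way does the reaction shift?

Q = [G] / [AB₃] = (0.618) / (0.605) = 1.02
Q = 1.02 > K = 0.333, so the reverse reaction proceeds.

to the left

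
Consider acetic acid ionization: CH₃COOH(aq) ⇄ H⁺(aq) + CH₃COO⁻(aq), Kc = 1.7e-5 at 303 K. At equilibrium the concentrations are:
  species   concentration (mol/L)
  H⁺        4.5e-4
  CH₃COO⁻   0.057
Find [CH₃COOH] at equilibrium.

At equilibrium, Kc = [H⁺]·[CH₃COO⁻] / [CH₃COOH] = 1.7e-5.
(4.5e-4)·(0.057) / ([CH₃COOH]) = 1.7e-5
[CH₃COOH] = 1.51 = 1.5 mol/L

[CH₃COOH] = 1.5 mol/L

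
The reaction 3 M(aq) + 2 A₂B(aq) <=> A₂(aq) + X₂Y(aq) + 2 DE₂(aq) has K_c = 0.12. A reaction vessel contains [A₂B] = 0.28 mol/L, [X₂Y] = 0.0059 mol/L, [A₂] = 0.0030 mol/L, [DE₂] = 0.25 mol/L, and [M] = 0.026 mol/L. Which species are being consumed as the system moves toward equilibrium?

A₂, X₂Y, DE₂ (products)

Q_c = [A₂]·[X₂Y]·[DE₂]² / ([M]³·[A₂B]²) = (0.0030)·(0.0059)·(0.25)² / ((0.026)³·(0.28)²) = 0.80
Q_c = 0.80 > K_c = 0.12: net reverse reaction.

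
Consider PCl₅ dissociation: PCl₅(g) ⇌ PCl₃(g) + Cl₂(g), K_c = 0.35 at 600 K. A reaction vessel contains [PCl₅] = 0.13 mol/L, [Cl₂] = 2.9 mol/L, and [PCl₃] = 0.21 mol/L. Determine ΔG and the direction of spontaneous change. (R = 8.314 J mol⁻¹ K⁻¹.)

ΔG = 12.9 kJ/mol; the forward reaction is non-spontaneous

Q_c = [PCl₃]·[Cl₂] / [PCl₅] = (0.21)·(2.9) / (0.13) = 4.68
ΔG = RT ln(Q_c/K_c) = (8.314 J mol⁻¹ K⁻¹)(600 K) × ln(4.68/0.35)
   = (4.988 kJ/mol)(2.593) = 12.9 kJ/mol
ΔG > 0, so the forward reaction is non-spontaneous (proceeds in reverse).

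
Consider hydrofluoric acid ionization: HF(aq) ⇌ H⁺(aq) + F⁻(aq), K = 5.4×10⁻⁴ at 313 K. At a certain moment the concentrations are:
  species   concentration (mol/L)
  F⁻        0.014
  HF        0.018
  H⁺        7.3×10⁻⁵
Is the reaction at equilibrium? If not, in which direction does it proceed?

Q = [H⁺]·[F⁻] / [HF] = (7.3×10⁻⁵)·(0.014) / (0.018) = 5.7×10⁻⁵
Q = 5.7×10⁻⁵ < K = 5.4×10⁻⁴, so the forward reaction proceeds.

forward (toward products)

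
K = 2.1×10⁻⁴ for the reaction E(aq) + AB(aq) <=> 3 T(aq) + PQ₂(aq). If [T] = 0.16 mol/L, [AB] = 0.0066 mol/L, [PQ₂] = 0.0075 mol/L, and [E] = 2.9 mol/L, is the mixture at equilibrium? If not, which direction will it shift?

no; Q > K, reaction proceeds in reverse

Q = [T]³·[PQ₂] / ([E]·[AB]) = (0.16)³·(0.0075) / ((2.9)·(0.0066)) = 0.0016
Q = 0.0016 > K = 2.1×10⁻⁴: net reverse reaction.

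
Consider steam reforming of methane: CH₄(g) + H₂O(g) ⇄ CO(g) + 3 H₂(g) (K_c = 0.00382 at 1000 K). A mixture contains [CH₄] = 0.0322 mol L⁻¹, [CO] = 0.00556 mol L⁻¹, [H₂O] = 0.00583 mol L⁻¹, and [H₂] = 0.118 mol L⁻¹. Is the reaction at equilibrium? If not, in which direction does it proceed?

to the left

Q_c = [CO]·[H₂]³ / ([CH₄]·[H₂O]) = (0.00556)·(0.118)³ / ((0.0322)·(0.00583)) = 0.0487
Q_c = 0.0487 > K_c = 0.00382, so the reverse reaction proceeds.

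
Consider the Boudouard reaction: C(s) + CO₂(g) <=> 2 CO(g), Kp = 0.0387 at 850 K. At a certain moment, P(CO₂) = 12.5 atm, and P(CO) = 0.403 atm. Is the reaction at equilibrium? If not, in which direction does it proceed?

in the forward direction

(C is a pure solid — omitted from Qp.)
Qp = P(CO)² / P(CO₂) = (0.403)² / (12.5) = 0.0130
Qp = 0.0130 < Kp = 0.0387, so the forward reaction proceeds.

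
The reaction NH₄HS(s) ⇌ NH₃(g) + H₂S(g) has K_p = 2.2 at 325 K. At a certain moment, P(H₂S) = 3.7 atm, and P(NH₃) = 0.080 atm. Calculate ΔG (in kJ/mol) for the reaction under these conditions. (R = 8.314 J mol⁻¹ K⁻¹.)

ΔG = -5.42 kJ/mol

(NH₄HS is a pure solid — omitted from Q_p.)
Q_p = P(NH₃)·P(H₂S) = (0.080)·(3.7) = 0.296
ΔG = RT ln(Q_p/K_p) = (8.314 J mol⁻¹ K⁻¹)(325 K) × ln(0.296/2.2)
   = (2.702 kJ/mol)(-2.006) = -5.42 kJ/mol
ΔG < 0, so the forward reaction is spontaneous (proceeds forward).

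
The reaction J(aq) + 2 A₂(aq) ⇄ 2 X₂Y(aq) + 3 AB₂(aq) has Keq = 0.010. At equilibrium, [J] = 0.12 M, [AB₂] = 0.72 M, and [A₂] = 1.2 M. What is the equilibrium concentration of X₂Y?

At equilibrium, Keq = [X₂Y]²·[AB₂]³ / ([J]·[A₂]²) = 0.010.
([X₂Y])²·(0.72)³ / ((0.12)·(1.2)²) = 0.010
[X₂Y]² = 0.00463 ⇒ [X₂Y] = 0.068 M

[X₂Y] = 0.068 M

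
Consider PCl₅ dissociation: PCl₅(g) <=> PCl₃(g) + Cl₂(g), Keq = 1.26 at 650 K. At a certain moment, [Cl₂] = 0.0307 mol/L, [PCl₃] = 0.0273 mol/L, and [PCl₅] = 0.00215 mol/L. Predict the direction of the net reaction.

forward (toward products)

Q = [PCl₃]·[Cl₂] / [PCl₅] = (0.0273)·(0.0307) / (0.00215) = 0.390
Q = 0.390 < Keq = 1.26, so the forward reaction proceeds.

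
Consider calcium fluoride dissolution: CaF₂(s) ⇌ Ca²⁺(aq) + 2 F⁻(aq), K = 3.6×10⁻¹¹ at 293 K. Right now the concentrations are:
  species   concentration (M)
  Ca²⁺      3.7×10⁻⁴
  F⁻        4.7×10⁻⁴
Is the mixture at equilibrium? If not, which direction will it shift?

no; Q > K, reaction proceeds in reverse

(CaF₂ is a pure solid — omitted from Q.)
Q = [Ca²⁺]·[F⁻]² = (3.7×10⁻⁴)·(4.7×10⁻⁴)² = 8.2×10⁻¹¹
Q = 8.2×10⁻¹¹ > K = 3.6×10⁻¹¹: net reverse reaction.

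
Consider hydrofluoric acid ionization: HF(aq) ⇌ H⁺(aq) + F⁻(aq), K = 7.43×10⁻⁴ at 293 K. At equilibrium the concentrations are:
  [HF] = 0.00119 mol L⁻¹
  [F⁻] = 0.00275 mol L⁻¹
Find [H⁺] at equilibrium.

[H⁺] = 3.22×10⁻⁴ mol L⁻¹

At equilibrium, K = [H⁺]·[F⁻] / [HF] = 7.43×10⁻⁴.
([H⁺])·(0.00275) / (0.00119) = 7.43×10⁻⁴
[H⁺] = 3.22×10⁻⁴ mol L⁻¹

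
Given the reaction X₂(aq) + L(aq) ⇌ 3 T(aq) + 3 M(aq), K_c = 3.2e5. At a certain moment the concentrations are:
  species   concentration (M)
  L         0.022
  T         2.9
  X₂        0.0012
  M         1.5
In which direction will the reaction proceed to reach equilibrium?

Q_c = [T]³·[M]³ / ([X₂]·[L]) = (2.9)³·(1.5)³ / ((0.0012)·(0.022)) = 3.1e6
Q_c = 3.1e6 > K_c = 3.2e5, so the reverse reaction proceeds.

in the reverse direction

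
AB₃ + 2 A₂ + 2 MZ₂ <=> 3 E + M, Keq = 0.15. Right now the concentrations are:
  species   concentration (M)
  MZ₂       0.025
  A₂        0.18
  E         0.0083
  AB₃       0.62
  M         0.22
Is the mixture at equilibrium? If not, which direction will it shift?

Q = [E]³·[M] / ([AB₃]·[A₂]²·[MZ₂]²) = (0.0083)³·(0.22) / ((0.62)·(0.18)²·(0.025)²) = 0.010
Q = 0.010 < Keq = 0.15: net forward reaction.

no; Q < K, reaction proceeds forward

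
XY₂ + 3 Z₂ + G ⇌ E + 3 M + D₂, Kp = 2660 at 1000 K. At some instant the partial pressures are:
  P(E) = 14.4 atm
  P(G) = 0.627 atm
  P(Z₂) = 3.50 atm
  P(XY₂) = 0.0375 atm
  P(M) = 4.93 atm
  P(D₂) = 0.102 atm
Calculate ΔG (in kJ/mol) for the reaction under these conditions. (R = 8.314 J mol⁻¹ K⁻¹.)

Qp = P(E)·P(M)³·P(D₂) / (P(XY₂)·P(Z₂)³·P(G)) = (14.4)·(4.93)³·(0.102) / ((0.0375)·(3.50)³·(0.627)) = 175
ΔG = RT ln(Qp/Kp) = (8.314 J mol⁻¹ K⁻¹)(1000 K) × ln(175/2660)
   = (8.314 kJ/mol)(-2.721) = -22.6 kJ/mol
ΔG < 0, so the forward reaction is spontaneous (proceeds forward).

ΔG = -22.6 kJ/mol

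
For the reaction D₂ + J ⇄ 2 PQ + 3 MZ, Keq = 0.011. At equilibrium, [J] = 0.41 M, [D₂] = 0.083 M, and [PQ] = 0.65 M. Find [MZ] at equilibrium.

At equilibrium, Keq = [PQ]²·[MZ]³ / ([D₂]·[J]) = 0.011.
(0.65)²·([MZ])³ / ((0.083)·(0.41)) = 0.011
[MZ]³ = 8.86×10⁻⁴ ⇒ [MZ] = 0.096 M

[MZ] = 0.096 M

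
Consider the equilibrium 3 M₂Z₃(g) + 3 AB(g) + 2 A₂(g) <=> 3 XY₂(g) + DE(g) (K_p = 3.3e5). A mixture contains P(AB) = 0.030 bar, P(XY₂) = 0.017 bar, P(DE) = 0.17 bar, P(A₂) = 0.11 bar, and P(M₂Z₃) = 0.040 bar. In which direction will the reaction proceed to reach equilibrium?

Q_p = P(XY₂)³·P(DE) / (P(M₂Z₃)³·P(AB)³·P(A₂)²) = (0.017)³·(0.17) / ((0.040)³·(0.030)³·(0.11)²) = 40000
Q_p = 40000 < K_p = 3.3e5, so the forward reaction proceeds.

forward (toward products)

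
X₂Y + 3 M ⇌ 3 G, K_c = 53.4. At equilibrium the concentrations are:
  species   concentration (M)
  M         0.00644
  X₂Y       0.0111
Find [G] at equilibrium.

At equilibrium, K_c = [G]³ / ([X₂Y]·[M]³) = 53.4.
([G])³ / ((0.0111)·(0.00644)³) = 53.4
[G]³ = 1.58e-7 ⇒ [G] = 0.00541 M

[G] = 0.00541 M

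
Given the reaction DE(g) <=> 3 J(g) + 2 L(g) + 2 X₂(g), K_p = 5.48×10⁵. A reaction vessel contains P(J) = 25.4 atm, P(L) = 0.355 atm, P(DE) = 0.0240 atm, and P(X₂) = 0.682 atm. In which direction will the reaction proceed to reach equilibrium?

Q_p = P(J)³·P(L)²·P(X₂)² / P(DE) = (25.4)³·(0.355)²·(0.682)² / (0.0240) = 40000
Q_p = 40000 < K_p = 5.48×10⁵, so the forward reaction proceeds.

forward (toward products)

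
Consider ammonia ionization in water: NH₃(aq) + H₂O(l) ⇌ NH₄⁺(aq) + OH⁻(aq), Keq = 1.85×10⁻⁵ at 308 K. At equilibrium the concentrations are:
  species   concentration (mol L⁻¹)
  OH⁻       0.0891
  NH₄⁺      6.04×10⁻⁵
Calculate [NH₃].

(H₂O is a pure liquid — omitted from Keq.)
At equilibrium, Keq = [NH₄⁺]·[OH⁻] / [NH₃] = 1.85×10⁻⁵.
(6.04×10⁻⁵)·(0.0891) / ([NH₃]) = 1.85×10⁻⁵
[NH₃] = 0.291 mol L⁻¹

[NH₃] = 0.291 mol L⁻¹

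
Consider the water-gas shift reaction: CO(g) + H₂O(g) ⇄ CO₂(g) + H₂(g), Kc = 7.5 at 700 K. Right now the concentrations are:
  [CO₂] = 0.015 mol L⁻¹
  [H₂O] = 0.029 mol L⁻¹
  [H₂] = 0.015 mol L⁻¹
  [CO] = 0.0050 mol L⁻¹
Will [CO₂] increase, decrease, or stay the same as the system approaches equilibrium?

Qc = [CO₂]·[H₂] / ([CO]·[H₂O]) = (0.015)·(0.015) / ((0.0050)·(0.029)) = 1.6
Qc = 1.6 < Kc = 7.5: net forward reaction.
CO₂ is a product, so it increases.

increase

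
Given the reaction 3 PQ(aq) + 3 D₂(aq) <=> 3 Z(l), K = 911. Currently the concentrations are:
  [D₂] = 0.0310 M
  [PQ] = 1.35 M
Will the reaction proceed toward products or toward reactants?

(Z is a pure liquid — omitted from Q.)
Q = 1 / ([PQ]³·[D₂]³) = 1 / ((1.35)³·(0.0310)³) = 13600
Q = 13600 > K = 911, so the reverse reaction proceeds.

to the left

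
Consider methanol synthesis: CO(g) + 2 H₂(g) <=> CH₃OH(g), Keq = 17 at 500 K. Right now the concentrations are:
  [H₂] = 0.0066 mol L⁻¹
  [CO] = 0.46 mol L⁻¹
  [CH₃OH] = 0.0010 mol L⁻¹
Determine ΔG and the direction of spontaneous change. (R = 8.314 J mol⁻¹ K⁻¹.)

ΔG = 4.48 kJ/mol; the forward reaction is non-spontaneous

Q = [CH₃OH] / ([CO]·[H₂]²) = (0.0010) / ((0.46)·(0.0066)²) = 49.9
ΔG = RT ln(Q/Keq) = (8.314 J mol⁻¹ K⁻¹)(500 K) × ln(49.9/17)
   = (4.157 kJ/mol)(1.077) = 4.48 kJ/mol
ΔG > 0, so the forward reaction is non-spontaneous (proceeds in reverse).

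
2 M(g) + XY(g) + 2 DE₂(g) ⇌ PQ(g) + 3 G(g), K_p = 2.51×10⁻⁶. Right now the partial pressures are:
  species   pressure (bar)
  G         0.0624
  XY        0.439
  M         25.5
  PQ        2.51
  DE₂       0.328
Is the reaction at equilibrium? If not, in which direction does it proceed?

Q_p = P(PQ)·P(G)³ / (P(M)²·P(XY)·P(DE₂)²) = (2.51)·(0.0624)³ / ((25.5)²·(0.439)·(0.328)²) = 1.99×10⁻⁵
Q_p = 1.99×10⁻⁵ > K_p = 2.51×10⁻⁶, so the reverse reaction proceeds.

to the left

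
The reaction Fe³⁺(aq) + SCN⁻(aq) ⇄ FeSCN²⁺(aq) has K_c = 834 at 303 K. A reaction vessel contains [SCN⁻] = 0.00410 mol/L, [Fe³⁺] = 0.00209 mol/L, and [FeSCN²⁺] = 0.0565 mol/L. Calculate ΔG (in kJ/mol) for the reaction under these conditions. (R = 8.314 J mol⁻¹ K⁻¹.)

ΔG = 5.21 kJ/mol

Q_c = [FeSCN²⁺] / ([Fe³⁺]·[SCN⁻]) = (0.0565) / ((0.00209)·(0.00410)) = 6590
ΔG = RT ln(Q_c/K_c) = (8.314 J mol⁻¹ K⁻¹)(303 K) × ln(6590/834)
   = (2.519 kJ/mol)(2.067) = 5.21 kJ/mol
ΔG > 0, so the forward reaction is non-spontaneous (proceeds in reverse).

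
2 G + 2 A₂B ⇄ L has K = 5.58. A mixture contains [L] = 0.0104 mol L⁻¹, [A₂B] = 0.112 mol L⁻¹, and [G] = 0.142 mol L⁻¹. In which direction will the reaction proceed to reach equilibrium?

in the reverse direction

Q = [L] / ([G]²·[A₂B]²) = (0.0104) / ((0.142)²·(0.112)²) = 41.1
Q = 41.1 > K = 5.58, so the reverse reaction proceeds.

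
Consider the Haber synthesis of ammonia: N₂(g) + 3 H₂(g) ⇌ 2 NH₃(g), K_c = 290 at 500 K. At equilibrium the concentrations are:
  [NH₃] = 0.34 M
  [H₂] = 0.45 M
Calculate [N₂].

At equilibrium, K_c = [NH₃]² / ([N₂]·[H₂]³) = 290.
(0.34)² / (([N₂])·(0.45)³) = 290
[N₂] = 0.00437 = 0.0044 M

[N₂] = 0.0044 M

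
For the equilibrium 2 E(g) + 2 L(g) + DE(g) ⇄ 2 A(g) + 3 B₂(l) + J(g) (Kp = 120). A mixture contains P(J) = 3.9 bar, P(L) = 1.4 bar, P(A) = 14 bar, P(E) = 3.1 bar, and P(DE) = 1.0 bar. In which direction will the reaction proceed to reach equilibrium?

(B₂ is a pure liquid — omitted from Qp.)
Qp = P(A)²·P(J) / (P(E)²·P(L)²·P(DE)) = (14)²·(3.9) / ((3.1)²·(1.4)²·(1.0)) = 41
Qp = 41 < Kp = 120, so the forward reaction proceeds.

in the forward direction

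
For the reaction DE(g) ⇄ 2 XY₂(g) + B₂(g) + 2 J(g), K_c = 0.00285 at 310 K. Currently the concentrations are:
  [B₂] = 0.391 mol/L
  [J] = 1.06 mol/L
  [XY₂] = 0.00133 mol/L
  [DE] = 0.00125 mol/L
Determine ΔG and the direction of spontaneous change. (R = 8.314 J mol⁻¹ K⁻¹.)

Q_c = [XY₂]²·[B₂]·[J]² / [DE] = (0.00133)²·(0.391)·(1.06)² / (0.00125) = 6.22e-4
ΔG = RT ln(Q_c/K_c) = (8.314 J mol⁻¹ K⁻¹)(310 K) × ln(6.22e-4/0.00285)
   = (2.577 kJ/mol)(-1.522) = -3.92 kJ/mol
ΔG < 0, so the forward reaction is spontaneous (proceeds forward).

ΔG = -3.92 kJ/mol; the forward reaction is spontaneous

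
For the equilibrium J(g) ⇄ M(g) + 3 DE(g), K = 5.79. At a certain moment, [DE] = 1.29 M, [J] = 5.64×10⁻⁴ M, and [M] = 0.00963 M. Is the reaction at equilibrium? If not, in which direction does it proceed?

to the left

Q = [M]·[DE]³ / [J] = (0.00963)·(1.29)³ / (5.64×10⁻⁴) = 36.7
Q = 36.7 > K = 5.79, so the reverse reaction proceeds.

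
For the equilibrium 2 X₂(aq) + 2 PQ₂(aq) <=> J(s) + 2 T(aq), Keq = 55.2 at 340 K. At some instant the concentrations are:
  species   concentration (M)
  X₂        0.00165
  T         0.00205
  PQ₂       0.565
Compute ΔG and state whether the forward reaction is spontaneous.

(J is a pure solid — omitted from Q.)
Q = [T]² / ([X₂]²·[PQ₂]²) = (0.00205)² / ((0.00165)²·(0.565)²) = 4.84
ΔG = RT ln(Q/Keq) = (8.314 J mol⁻¹ K⁻¹)(340 K) × ln(4.84/55.2)
   = (2.827 kJ/mol)(-2.434) = -6.88 kJ/mol
ΔG < 0, so the forward reaction is spontaneous (proceeds forward).

ΔG = -6.88 kJ/mol; the forward reaction is spontaneous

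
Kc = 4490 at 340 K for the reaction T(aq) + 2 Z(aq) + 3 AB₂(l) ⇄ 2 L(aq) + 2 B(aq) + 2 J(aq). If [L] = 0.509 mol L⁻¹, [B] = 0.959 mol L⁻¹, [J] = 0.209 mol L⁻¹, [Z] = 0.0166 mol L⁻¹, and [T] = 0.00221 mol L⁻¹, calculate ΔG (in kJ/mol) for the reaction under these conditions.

ΔG = 3.78 kJ/mol

(AB₂ is a pure liquid — omitted from Qc.)
Qc = [L]²·[B]²·[J]² / ([T]·[Z]²) = (0.509)²·(0.959)²·(0.209)² / ((0.00221)·(0.0166)²) = 17100
ΔG = RT ln(Qc/Kc) = (8.314 J mol⁻¹ K⁻¹)(340 K) × ln(17100/4490)
   = (2.827 kJ/mol)(1.337) = 3.78 kJ/mol
ΔG > 0, so the forward reaction is non-spontaneous (proceeds in reverse).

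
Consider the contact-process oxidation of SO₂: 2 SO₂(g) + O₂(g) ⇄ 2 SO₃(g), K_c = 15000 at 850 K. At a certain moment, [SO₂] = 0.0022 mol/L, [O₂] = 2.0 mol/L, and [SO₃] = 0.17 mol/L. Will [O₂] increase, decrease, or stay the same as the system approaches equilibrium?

decrease

Q_c = [SO₃]² / ([SO₂]²·[O₂]) = (0.17)² / ((0.0022)²·(2.0)) = 3000
Q_c = 3000 < K_c = 15000: net forward reaction.
O₂ is a reactant, so it decreases.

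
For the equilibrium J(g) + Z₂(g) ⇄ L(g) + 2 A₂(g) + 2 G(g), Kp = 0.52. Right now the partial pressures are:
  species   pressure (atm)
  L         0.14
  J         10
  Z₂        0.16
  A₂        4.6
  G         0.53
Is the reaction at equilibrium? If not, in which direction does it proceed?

no net change (already at equilibrium)

Qp = P(L)·P(A₂)²·P(G)² / (P(J)·P(Z₂)) = (0.14)·(4.6)²·(0.53)² / ((10)·(0.16)) = 0.52
Qp = 0.52 = Kp, so the system is already at equilibrium.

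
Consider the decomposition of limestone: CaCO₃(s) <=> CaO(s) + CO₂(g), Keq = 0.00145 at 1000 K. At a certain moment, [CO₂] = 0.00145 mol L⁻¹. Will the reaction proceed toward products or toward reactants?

neither direction; the system is at equilibrium

(CaCO₃, CaO are pure solids — omitted from Q.)
Q = [CO₂] = 0.00145
Q = 0.00145 = Keq, so the system is already at equilibrium.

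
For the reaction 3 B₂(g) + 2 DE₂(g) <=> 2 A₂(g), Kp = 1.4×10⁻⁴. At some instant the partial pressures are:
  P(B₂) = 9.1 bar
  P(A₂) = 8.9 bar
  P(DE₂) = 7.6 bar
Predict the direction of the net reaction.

Qp = P(A₂)² / (P(B₂)³·P(DE₂)²) = (8.9)² / ((9.1)³·(7.6)²) = 0.0018
Qp = 0.0018 > Kp = 1.4×10⁻⁴, so the reverse reaction proceeds.

toward reactants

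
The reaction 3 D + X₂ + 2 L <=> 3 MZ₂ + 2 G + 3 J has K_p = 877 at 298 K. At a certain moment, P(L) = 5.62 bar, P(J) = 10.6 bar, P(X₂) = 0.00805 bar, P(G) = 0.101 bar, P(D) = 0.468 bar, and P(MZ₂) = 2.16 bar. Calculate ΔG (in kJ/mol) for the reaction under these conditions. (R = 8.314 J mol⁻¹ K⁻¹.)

ΔG = 4.16 kJ/mol

Q_p = P(MZ₂)³·P(G)²·P(J)³ / (P(D)³·P(X₂)·P(L)²) = (2.16)³·(0.101)²·(10.6)³ / ((0.468)³·(0.00805)·(5.62)²) = 4700
ΔG = RT ln(Q_p/K_p) = (8.314 J mol⁻¹ K⁻¹)(298 K) × ln(4700/877)
   = (2.478 kJ/mol)(1.679) = 4.16 kJ/mol
ΔG > 0, so the forward reaction is non-spontaneous (proceeds in reverse).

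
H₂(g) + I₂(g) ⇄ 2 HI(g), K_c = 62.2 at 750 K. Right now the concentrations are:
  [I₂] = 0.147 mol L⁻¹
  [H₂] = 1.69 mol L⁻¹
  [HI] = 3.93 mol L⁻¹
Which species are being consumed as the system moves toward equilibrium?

Q_c = [HI]² / ([H₂]·[I₂]) = (3.93)² / ((1.69)·(0.147)) = 62.2
Q_c = 62.2 = K_c; the system is at equilibrium.

none (at equilibrium)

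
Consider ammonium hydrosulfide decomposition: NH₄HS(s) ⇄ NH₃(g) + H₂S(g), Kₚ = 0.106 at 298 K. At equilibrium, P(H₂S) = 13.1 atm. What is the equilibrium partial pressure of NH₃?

(NH₄HS is a pure solid — omitted from Kₚ.)
At equilibrium, Kₚ = P(NH₃)·P(H₂S) = 0.106.
(P(NH₃))·(13.1) = 0.106
P(NH₃) = 0.00809 atm

P(NH₃) = 0.00809 atm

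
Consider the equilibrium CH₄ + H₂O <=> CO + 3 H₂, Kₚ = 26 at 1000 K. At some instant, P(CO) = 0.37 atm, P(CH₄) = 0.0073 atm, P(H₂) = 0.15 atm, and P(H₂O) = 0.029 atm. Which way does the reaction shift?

Qₚ = P(CO)·P(H₂)³ / (P(CH₄)·P(H₂O)) = (0.37)·(0.15)³ / ((0.0073)·(0.029)) = 5.9
Qₚ = 5.9 < Kₚ = 26, so the forward reaction proceeds.

toward products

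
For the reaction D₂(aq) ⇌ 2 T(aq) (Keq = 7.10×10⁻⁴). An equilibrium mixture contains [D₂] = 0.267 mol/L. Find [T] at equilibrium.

At equilibrium, Keq = [T]² / [D₂] = 7.10×10⁻⁴.
([T])² / (0.267) = 7.10×10⁻⁴
[T]² = 1.90×10⁻⁴ ⇒ [T] = 0.0138 mol/L

[T] = 0.0138 mol/L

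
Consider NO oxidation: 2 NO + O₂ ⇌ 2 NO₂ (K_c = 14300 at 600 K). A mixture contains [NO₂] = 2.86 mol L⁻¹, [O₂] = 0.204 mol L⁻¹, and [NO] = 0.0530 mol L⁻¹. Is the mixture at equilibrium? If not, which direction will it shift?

Q_c = [NO₂]² / ([NO]²·[O₂]) = (2.86)² / ((0.0530)²·(0.204)) = 14300
Q_c = 14300 = K_c; the system is at equilibrium.

yes, at equilibrium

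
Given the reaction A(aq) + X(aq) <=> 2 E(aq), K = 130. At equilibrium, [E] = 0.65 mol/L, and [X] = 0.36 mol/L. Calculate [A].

[A] = 0.0090 mol/L

At equilibrium, K = [E]² / ([A]·[X]) = 130.
(0.65)² / (([A])·(0.36)) = 130
[A] = 0.00903 = 0.0090 mol/L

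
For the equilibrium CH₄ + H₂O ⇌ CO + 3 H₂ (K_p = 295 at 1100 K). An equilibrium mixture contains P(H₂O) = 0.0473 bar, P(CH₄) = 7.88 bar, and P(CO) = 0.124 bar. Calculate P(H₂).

At equilibrium, K_p = P(CO)·P(H₂)³ / (P(CH₄)·P(H₂O)) = 295.
(0.124)·(P(H₂))³ / ((7.88)·(0.0473)) = 295
P(H₂)³ = 887 ⇒ P(H₂) = 9.61 bar

P(H₂) = 9.61 bar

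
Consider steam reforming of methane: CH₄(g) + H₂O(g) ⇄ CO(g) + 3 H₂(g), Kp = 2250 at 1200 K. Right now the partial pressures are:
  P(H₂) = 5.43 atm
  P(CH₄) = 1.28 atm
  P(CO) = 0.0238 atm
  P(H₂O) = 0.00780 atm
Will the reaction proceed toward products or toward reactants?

Qp = P(CO)·P(H₂)³ / (P(CH₄)·P(H₂O)) = (0.0238)·(5.43)³ / ((1.28)·(0.00780)) = 382
Qp = 382 < Kp = 2250, so the forward reaction proceeds.

in the forward direction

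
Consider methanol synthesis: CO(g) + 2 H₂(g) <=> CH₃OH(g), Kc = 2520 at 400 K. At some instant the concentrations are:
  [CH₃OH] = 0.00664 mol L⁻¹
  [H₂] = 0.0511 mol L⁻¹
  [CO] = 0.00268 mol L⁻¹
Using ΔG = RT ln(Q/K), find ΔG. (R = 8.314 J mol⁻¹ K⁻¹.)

Qc = [CH₃OH] / ([CO]·[H₂]²) = (0.00664) / ((0.00268)·(0.0511)²) = 949
ΔG = RT ln(Qc/Kc) = (8.314 J mol⁻¹ K⁻¹)(400 K) × ln(949/2520)
   = (3.326 kJ/mol)(-0.9766) = -3.25 kJ/mol
ΔG < 0, so the forward reaction is spontaneous (proceeds forward).

ΔG = -3.25 kJ/mol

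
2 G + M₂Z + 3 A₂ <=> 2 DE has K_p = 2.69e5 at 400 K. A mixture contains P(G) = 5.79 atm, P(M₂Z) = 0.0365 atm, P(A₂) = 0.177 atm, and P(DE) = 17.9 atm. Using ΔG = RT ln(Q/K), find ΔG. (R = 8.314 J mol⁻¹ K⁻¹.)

Q_p = P(DE)² / (P(G)²·P(M₂Z)·P(A₂)³) = (17.9)² / ((5.79)²·(0.0365)·(0.177)³) = 47200
ΔG = RT ln(Q_p/K_p) = (8.314 J mol⁻¹ K⁻¹)(400 K) × ln(47200/2.69e5)
   = (3.326 kJ/mol)(-1.740) = -5.79 kJ/mol
ΔG < 0, so the forward reaction is spontaneous (proceeds forward).

ΔG = -5.79 kJ/mol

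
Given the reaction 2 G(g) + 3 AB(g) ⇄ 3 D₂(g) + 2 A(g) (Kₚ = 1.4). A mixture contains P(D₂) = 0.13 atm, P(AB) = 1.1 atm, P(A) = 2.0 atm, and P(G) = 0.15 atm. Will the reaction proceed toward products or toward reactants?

in the forward direction

Qₚ = P(D₂)³·P(A)² / (P(G)²·P(AB)³) = (0.13)³·(2.0)² / ((0.15)²·(1.1)³) = 0.29
Qₚ = 0.29 < Kₚ = 1.4, so the forward reaction proceeds.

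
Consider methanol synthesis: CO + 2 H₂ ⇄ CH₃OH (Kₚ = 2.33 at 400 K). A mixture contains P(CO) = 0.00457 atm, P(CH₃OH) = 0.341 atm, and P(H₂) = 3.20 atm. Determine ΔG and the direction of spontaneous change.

Qₚ = P(CH₃OH) / (P(CO)·P(H₂)²) = (0.341) / ((0.00457)·(3.20)²) = 7.29
ΔG = RT ln(Qₚ/Kₚ) = (8.314 J mol⁻¹ K⁻¹)(400 K) × ln(7.29/2.33)
   = (3.326 kJ/mol)(1.141) = 3.79 kJ/mol
ΔG > 0, so the forward reaction is non-spontaneous (proceeds in reverse).

ΔG = 3.79 kJ/mol; the forward reaction is non-spontaneous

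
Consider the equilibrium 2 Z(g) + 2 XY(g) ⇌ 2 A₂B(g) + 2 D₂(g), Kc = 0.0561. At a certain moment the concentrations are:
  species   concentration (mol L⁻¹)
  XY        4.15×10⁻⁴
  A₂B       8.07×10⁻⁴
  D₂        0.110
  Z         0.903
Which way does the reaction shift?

Qc = [A₂B]²·[D₂]² / ([Z]²·[XY]²) = (8.07×10⁻⁴)²·(0.110)² / ((0.903)²·(4.15×10⁻⁴)²) = 0.0561
Qc = 0.0561 = Kc, so the system is already at equilibrium.

neither direction; the system is at equilibrium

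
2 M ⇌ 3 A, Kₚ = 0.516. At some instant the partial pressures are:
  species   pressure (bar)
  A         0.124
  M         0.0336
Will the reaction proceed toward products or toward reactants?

Qₚ = P(A)³ / P(M)² = (0.124)³ / (0.0336)² = 1.69
Qₚ = 1.69 > Kₚ = 0.516, so the reverse reaction proceeds.

reverse (toward reactants)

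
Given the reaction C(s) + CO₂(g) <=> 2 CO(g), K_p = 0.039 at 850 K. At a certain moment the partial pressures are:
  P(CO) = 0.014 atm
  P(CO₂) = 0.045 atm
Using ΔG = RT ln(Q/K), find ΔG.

ΔG = -15.5 kJ/mol

(C is a pure solid — omitted from Q_p.)
Q_p = P(CO)² / P(CO₂) = (0.014)² / (0.045) = 0.00436
ΔG = RT ln(Q_p/K_p) = (8.314 J mol⁻¹ K⁻¹)(850 K) × ln(0.00436/0.039)
   = (7.067 kJ/mol)(-2.191) = -15.5 kJ/mol
ΔG < 0, so the forward reaction is spontaneous (proceeds forward).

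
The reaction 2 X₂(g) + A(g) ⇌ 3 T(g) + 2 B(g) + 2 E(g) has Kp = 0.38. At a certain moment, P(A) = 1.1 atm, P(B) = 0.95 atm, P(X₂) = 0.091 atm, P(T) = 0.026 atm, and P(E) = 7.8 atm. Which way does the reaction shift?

forward (toward products)

Qp = P(T)³·P(B)²·P(E)² / (P(X₂)²·P(A)) = (0.026)³·(0.95)²·(7.8)² / ((0.091)²·(1.1)) = 0.11
Qp = 0.11 < Kp = 0.38, so the forward reaction proceeds.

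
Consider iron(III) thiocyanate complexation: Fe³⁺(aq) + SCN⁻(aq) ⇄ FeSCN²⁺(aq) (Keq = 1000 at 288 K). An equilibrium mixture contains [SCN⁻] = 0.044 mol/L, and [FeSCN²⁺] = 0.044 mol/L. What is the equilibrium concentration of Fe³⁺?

[Fe³⁺] = 0.0010 mol/L

At equilibrium, Keq = [FeSCN²⁺] / ([Fe³⁺]·[SCN⁻]) = 1000.
(0.044) / (([Fe³⁺])·(0.044)) = 1000
[Fe³⁺] = 0.00100 = 0.0010 mol/L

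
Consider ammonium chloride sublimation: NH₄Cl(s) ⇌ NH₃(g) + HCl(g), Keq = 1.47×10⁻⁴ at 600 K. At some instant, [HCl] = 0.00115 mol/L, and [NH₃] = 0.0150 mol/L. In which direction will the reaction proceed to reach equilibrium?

(NH₄Cl is a pure solid — omitted from Q.)
Q = [NH₃]·[HCl] = (0.0150)·(0.00115) = 1.72×10⁻⁵
Q = 1.72×10⁻⁵ < Keq = 1.47×10⁻⁴, so the forward reaction proceeds.

in the forward direction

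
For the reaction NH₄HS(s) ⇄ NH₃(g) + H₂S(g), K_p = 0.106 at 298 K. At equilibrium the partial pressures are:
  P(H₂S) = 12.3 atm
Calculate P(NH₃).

P(NH₃) = 0.00862 atm

(NH₄HS is a pure solid — omitted from K_p.)
At equilibrium, K_p = P(NH₃)·P(H₂S) = 0.106.
(P(NH₃))·(12.3) = 0.106
P(NH₃) = 0.00862 atm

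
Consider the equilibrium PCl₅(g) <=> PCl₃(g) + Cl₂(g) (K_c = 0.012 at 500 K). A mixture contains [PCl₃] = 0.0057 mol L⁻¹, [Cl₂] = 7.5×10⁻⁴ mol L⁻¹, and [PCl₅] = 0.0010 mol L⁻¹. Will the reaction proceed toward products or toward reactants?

Q_c = [PCl₃]·[Cl₂] / [PCl₅] = (0.0057)·(7.5×10⁻⁴) / (0.0010) = 0.0043
Q_c = 0.0043 < K_c = 0.012, so the forward reaction proceeds.

forward (toward products)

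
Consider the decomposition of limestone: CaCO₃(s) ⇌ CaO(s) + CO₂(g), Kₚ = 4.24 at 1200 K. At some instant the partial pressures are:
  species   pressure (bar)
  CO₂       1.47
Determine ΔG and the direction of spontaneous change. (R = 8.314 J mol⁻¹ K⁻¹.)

(CaCO₃, CaO are pure solids — omitted from Qₚ.)
Qₚ = P(CO₂) = 1.47
ΔG = RT ln(Qₚ/Kₚ) = (8.314 J mol⁻¹ K⁻¹)(1200 K) × ln(1.47/4.24)
   = (9.977 kJ/mol)(-1.059) = -10.6 kJ/mol
ΔG < 0, so the forward reaction is spontaneous (proceeds forward).

ΔG = -10.6 kJ/mol; the forward reaction is spontaneous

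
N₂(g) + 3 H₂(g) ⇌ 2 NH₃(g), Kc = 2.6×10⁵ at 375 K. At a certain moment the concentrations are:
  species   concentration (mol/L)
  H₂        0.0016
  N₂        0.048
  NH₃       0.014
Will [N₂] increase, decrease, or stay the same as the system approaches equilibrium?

increase

Qc = [NH₃]² / ([N₂]·[H₂]³) = (0.014)² / ((0.048)·(0.0016)³) = 1.0×10⁶
Qc = 1.0×10⁶ > Kc = 2.6×10⁵: net reverse reaction.
N₂ is a reactant, so it increases.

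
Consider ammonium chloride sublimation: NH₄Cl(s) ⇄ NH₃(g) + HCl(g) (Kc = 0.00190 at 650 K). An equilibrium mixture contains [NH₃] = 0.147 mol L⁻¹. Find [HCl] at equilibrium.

[HCl] = 0.0129 mol L⁻¹

(NH₄Cl is a pure solid — omitted from Kc.)
At equilibrium, Kc = [NH₃]·[HCl] = 0.00190.
(0.147)·([HCl]) = 0.00190
[HCl] = 0.0129 mol L⁻¹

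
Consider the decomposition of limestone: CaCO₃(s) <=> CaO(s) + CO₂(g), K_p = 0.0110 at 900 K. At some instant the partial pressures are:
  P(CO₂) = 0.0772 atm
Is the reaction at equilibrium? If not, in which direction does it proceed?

reverse (toward reactants)

(CaCO₃, CaO are pure solids — omitted from Q_p.)
Q_p = P(CO₂) = 0.0772
Q_p = 0.0772 > K_p = 0.0110, so the reverse reaction proceeds.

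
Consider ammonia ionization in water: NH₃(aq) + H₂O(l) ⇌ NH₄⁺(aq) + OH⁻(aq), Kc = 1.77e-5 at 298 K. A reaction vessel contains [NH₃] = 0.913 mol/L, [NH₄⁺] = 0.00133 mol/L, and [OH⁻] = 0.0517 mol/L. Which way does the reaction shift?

in the reverse direction

(H₂O is a pure liquid — omitted from Qc.)
Qc = [NH₄⁺]·[OH⁻] / [NH₃] = (0.00133)·(0.0517) / (0.913) = 7.53e-5
Qc = 7.53e-5 > Kc = 1.77e-5, so the reverse reaction proceeds.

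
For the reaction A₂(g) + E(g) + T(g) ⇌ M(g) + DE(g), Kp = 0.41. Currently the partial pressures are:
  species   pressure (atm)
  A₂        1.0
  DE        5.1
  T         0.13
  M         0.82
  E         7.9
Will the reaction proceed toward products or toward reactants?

Qp = P(M)·P(DE) / (P(A₂)·P(E)·P(T)) = (0.82)·(5.1) / ((1.0)·(7.9)·(0.13)) = 4.1
Qp = 4.1 > Kp = 0.41, so the reverse reaction proceeds.

toward reactants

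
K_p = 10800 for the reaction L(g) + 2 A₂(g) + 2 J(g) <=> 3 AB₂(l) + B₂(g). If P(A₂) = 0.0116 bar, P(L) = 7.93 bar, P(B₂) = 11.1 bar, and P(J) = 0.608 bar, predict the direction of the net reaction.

toward reactants

(AB₂ is a pure liquid — omitted from Q_p.)
Q_p = P(B₂) / (P(L)·P(A₂)²·P(J)²) = (11.1) / ((7.93)·(0.0116)²·(0.608)²) = 28100
Q_p = 28100 > K_p = 10800, so the reverse reaction proceeds.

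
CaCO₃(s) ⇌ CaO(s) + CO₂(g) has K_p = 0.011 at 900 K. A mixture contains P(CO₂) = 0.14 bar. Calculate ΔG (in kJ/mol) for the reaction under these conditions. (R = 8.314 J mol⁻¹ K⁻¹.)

(CaCO₃, CaO are pure solids — omitted from Q_p.)
Q_p = P(CO₂) = 0.140
ΔG = RT ln(Q_p/K_p) = (8.314 J mol⁻¹ K⁻¹)(900 K) × ln(0.140/0.011)
   = (7.483 kJ/mol)(2.544) = 19.0 kJ/mol
ΔG > 0, so the forward reaction is non-spontaneous (proceeds in reverse).

ΔG = 19.0 kJ/mol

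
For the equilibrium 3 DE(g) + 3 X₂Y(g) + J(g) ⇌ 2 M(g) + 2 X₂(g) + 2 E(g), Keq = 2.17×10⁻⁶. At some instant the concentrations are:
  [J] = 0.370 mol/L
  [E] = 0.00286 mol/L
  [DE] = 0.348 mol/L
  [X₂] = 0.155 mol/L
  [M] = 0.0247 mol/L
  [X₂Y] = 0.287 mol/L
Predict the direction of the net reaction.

forward (toward products)

Q = [M]²·[X₂]²·[E]² / ([DE]³·[X₂Y]³·[J]) = (0.0247)²·(0.155)²·(0.00286)² / ((0.348)³·(0.287)³·(0.370)) = 3.25×10⁻⁷
Q = 3.25×10⁻⁷ < Keq = 2.17×10⁻⁶, so the forward reaction proceeds.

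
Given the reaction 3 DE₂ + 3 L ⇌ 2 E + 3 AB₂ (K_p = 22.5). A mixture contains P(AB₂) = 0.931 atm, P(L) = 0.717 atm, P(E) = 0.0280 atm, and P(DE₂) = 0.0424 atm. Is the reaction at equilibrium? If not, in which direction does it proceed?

at equilibrium

Q_p = P(E)²·P(AB₂)³ / (P(DE₂)³·P(L)³) = (0.0280)²·(0.931)³ / ((0.0424)³·(0.717)³) = 22.5
Q_p = 22.5 = K_p, so the system is already at equilibrium.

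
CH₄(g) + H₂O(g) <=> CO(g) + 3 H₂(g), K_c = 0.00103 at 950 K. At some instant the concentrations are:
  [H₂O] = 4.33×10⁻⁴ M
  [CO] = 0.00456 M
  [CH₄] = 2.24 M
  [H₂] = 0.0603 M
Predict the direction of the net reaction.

Q_c = [CO]·[H₂]³ / ([CH₄]·[H₂O]) = (0.00456)·(0.0603)³ / ((2.24)·(4.33×10⁻⁴)) = 0.00103
Q_c = 0.00103 = K_c, so the system is already at equilibrium.

neither direction; the system is at equilibrium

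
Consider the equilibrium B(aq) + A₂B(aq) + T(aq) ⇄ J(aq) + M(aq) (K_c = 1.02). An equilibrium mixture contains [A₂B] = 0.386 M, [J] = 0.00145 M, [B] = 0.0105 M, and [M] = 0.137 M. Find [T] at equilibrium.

[T] = 0.0481 M

At equilibrium, K_c = [J]·[M] / ([B]·[A₂B]·[T]) = 1.02.
(0.00145)·(0.137) / ((0.0105)·(0.386)·([T])) = 1.02
[T] = 0.0481 M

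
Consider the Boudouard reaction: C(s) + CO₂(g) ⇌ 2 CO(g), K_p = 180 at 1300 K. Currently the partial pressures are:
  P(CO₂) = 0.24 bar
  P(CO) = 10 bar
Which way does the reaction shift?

in the reverse direction

(C is a pure solid — omitted from Q_p.)
Q_p = P(CO)² / P(CO₂) = (10)² / (0.24) = 420
Q_p = 420 > K_p = 180, so the reverse reaction proceeds.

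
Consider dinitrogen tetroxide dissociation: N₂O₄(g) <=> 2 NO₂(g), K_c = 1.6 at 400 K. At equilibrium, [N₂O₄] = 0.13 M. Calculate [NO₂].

At equilibrium, K_c = [NO₂]² / [N₂O₄] = 1.6.
([NO₂])² / (0.13) = 1.6
[NO₂]² = 0.208 ⇒ [NO₂] = 0.46 M

[NO₂] = 0.46 M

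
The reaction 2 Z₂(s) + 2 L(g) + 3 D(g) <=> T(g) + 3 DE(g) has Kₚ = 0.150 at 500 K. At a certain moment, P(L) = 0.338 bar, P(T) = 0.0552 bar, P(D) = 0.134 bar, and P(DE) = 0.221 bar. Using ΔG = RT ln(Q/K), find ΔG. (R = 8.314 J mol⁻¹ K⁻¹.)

ΔG = 11.1 kJ/mol

(Z₂ is a pure solid — omitted from Qₚ.)
Qₚ = P(T)·P(DE)³ / (P(L)²·P(D)³) = (0.0552)·(0.221)³ / ((0.338)²·(0.134)³) = 2.17
ΔG = RT ln(Qₚ/Kₚ) = (8.314 J mol⁻¹ K⁻¹)(500 K) × ln(2.17/0.150)
   = (4.157 kJ/mol)(2.672) = 11.1 kJ/mol
ΔG > 0, so the forward reaction is non-spontaneous (proceeds in reverse).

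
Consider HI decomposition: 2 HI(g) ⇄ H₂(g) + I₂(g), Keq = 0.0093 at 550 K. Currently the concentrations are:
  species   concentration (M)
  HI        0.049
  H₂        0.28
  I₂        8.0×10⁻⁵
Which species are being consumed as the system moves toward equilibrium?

Q = [H₂]·[I₂] / [HI]² = (0.28)·(8.0×10⁻⁵) / (0.049)² = 0.0093
Q = 0.0093 = Keq; the system is at equilibrium.

none (at equilibrium)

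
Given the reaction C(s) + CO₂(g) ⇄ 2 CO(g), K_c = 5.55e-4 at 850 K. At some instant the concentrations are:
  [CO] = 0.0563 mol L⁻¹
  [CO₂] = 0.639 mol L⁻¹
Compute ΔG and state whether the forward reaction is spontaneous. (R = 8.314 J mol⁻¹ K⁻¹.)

ΔG = 15.5 kJ/mol; the forward reaction is non-spontaneous

(C is a pure solid — omitted from Q_c.)
Q_c = [CO]² / [CO₂] = (0.0563)² / (0.639) = 0.00496
ΔG = RT ln(Q_c/K_c) = (8.314 J mol⁻¹ K⁻¹)(850 K) × ln(0.00496/5.55e-4)
   = (7.067 kJ/mol)(2.190) = 15.5 kJ/mol
ΔG > 0, so the forward reaction is non-spontaneous (proceeds in reverse).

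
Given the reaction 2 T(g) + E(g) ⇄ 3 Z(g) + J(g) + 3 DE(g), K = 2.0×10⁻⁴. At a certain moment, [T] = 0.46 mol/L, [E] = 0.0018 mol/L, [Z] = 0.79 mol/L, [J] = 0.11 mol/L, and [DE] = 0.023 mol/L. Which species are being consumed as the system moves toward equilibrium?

Z, J, DE (products)

Q = [Z]³·[J]·[DE]³ / ([T]²·[E]) = (0.79)³·(0.11)·(0.023)³ / ((0.46)²·(0.0018)) = 0.0017
Q = 0.0017 > K = 2.0×10⁻⁴: net reverse reaction.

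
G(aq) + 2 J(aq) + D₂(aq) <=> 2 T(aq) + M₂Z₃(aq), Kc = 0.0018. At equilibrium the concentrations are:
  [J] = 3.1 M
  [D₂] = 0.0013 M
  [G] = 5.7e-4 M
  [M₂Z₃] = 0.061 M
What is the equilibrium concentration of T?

At equilibrium, Kc = [T]²·[M₂Z₃] / ([G]·[J]²·[D₂]) = 0.0018.
([T])²·(0.061) / ((5.7e-4)·(3.1)²·(0.0013)) = 0.0018
[T]² = 2.10e-7 ⇒ [T] = 4.6e-4 M

[T] = 4.6e-4 M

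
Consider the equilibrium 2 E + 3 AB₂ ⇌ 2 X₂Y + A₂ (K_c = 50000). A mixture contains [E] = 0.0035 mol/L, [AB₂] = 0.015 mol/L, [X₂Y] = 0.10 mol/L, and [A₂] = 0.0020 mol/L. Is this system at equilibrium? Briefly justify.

Q_c = [X₂Y]²·[A₂] / ([E]²·[AB₂]³) = (0.10)²·(0.0020) / ((0.0035)²·(0.015)³) = 4.8e5
Q_c = 4.8e5 > K_c = 50000: net reverse reaction.

no; Q > K, reaction proceeds in reverse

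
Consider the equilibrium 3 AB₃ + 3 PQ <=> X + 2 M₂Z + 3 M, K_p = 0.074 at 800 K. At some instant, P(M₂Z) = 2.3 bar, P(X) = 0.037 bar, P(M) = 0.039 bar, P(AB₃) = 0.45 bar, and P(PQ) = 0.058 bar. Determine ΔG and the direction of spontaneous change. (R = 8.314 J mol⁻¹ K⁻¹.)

Q_p = P(X)·P(M₂Z)²·P(M)³ / (P(AB₃)³·P(PQ)³) = (0.037)·(2.3)²·(0.039)³ / ((0.45)³·(0.058)³) = 0.653
ΔG = RT ln(Q_p/K_p) = (8.314 J mol⁻¹ K⁻¹)(800 K) × ln(0.653/0.074)
   = (6.651 kJ/mol)(2.178) = 14.5 kJ/mol
ΔG > 0, so the forward reaction is non-spontaneous (proceeds in reverse).

ΔG = 14.5 kJ/mol; the forward reaction is non-spontaneous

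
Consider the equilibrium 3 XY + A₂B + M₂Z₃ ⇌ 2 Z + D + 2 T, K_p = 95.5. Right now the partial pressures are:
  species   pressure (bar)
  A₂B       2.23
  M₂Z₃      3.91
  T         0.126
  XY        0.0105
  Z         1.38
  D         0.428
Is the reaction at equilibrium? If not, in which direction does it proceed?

Q_p = P(Z)²·P(D)·P(T)² / (P(XY)³·P(A₂B)·P(M₂Z₃)) = (1.38)²·(0.428)·(0.126)² / ((0.0105)³·(2.23)·(3.91)) = 1280
Q_p = 1280 > K_p = 95.5, so the reverse reaction proceeds.

toward reactants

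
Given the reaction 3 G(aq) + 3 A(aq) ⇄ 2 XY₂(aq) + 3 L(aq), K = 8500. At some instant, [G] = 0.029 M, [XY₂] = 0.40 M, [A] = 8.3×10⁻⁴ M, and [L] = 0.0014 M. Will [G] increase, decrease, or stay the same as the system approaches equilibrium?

Q = [XY₂]²·[L]³ / ([G]³·[A]³) = (0.40)²·(0.0014)³ / ((0.029)³·(8.3×10⁻⁴)³) = 31000
Q = 31000 > K = 8500: net reverse reaction.
G is a reactant, so it increases.

increase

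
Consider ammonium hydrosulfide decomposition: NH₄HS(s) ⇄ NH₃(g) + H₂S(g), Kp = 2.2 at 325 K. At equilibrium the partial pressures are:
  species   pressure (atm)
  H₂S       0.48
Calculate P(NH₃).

P(NH₃) = 4.6 atm

(NH₄HS is a pure solid — omitted from Kp.)
At equilibrium, Kp = P(NH₃)·P(H₂S) = 2.2.
(P(NH₃))·(0.48) = 2.2
P(NH₃) = 4.58 = 4.6 atm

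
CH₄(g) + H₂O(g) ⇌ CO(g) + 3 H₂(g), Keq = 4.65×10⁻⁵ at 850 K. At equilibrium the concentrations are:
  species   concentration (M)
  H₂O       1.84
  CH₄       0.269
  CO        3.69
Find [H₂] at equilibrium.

[H₂] = 0.0184 M

At equilibrium, Keq = [CO]·[H₂]³ / ([CH₄]·[H₂O]) = 4.65×10⁻⁵.
(3.69)·([H₂])³ / ((0.269)·(1.84)) = 4.65×10⁻⁵
[H₂]³ = 6.24×10⁻⁶ ⇒ [H₂] = 0.0184 M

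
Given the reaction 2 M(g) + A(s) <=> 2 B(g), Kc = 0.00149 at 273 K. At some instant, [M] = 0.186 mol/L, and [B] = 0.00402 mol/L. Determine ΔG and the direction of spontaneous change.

ΔG = -2.63 kJ/mol; the forward reaction is spontaneous

(A is a pure solid — omitted from Qc.)
Qc = [B]² / [M]² = (0.00402)² / (0.186)² = 4.67×10⁻⁴
ΔG = RT ln(Qc/Kc) = (8.314 J mol⁻¹ K⁻¹)(273 K) × ln(4.67×10⁻⁴/0.00149)
   = (2.270 kJ/mol)(-1.160) = -2.63 kJ/mol
ΔG < 0, so the forward reaction is spontaneous (proceeds forward).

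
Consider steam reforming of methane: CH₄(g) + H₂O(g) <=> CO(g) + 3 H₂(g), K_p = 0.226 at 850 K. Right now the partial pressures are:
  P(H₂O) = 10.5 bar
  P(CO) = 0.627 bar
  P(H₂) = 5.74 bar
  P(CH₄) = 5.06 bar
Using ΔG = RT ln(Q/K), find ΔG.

ΔG = 16.2 kJ/mol

Q_p = P(CO)·P(H₂)³ / (P(CH₄)·P(H₂O)) = (0.627)·(5.74)³ / ((5.06)·(10.5)) = 2.23
ΔG = RT ln(Q_p/K_p) = (8.314 J mol⁻¹ K⁻¹)(850 K) × ln(2.23/0.226)
   = (7.067 kJ/mol)(2.289) = 16.2 kJ/mol
ΔG > 0, so the forward reaction is non-spontaneous (proceeds in reverse).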